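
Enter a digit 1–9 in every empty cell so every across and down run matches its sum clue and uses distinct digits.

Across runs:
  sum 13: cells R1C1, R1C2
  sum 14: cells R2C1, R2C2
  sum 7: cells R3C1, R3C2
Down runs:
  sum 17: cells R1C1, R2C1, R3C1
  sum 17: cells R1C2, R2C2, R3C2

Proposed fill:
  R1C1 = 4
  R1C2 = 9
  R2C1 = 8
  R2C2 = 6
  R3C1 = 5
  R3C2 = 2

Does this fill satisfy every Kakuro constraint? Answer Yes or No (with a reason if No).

Yes

Across: 4+9=13; 8+6=14; 5+2=7. Down: 4+8+5=17; 9+6+2=17. No digit repeats within any run.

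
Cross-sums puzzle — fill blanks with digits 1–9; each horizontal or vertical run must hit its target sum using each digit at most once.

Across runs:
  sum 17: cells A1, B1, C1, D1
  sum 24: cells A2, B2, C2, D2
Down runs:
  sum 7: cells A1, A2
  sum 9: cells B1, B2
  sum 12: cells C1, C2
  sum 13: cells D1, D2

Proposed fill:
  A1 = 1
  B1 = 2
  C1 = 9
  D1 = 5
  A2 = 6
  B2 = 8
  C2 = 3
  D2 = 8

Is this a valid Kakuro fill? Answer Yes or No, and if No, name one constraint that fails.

No — the across run A2–D2 sums to 25, not 24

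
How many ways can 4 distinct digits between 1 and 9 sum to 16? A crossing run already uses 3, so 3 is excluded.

4 distinct digits from 1–9 sum between 10 and 30.
Dropping sets that contain 3.
Enumerating: {1,2,4,9}, {1,2,5,8}, {1,2,6,7}, {1,4,5,6}.

4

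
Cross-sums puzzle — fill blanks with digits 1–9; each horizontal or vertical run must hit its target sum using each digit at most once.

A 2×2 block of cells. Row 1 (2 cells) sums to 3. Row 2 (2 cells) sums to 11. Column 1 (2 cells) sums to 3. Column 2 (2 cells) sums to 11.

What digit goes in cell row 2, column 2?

9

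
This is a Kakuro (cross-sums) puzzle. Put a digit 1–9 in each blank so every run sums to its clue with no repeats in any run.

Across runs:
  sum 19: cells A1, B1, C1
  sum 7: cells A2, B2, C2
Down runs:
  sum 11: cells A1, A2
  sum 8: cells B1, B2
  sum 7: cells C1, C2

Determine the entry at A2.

7 in 3 cells must be {1,2,4}.
Nothing is forced directly, so branch on A2, whose candidates are 2 or 4. If A2 = 4: that forces A1 = 7, B1 = 3, after which C1 would have to be in {9} for the 19 across but in {1,2,3,4,5,6} for the 7 down — contradiction. So A2 = 2.
A1 = 11 − 2 = 9 completes the 11 down.
Given what's placed, B2 must be 1 to fit the 7 across and 8 down.
C2 = 7 − 3 = 4 completes the 7 across.
B1 = 8 − 1 = 7 completes the 8 down.
C1 = 19 − 16 = 3 completes the 19 across.

2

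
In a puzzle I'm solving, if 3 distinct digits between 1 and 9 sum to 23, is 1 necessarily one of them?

The only way to make 23 from 3 distinct digits is {6,8,9}, which does not contain 1.

No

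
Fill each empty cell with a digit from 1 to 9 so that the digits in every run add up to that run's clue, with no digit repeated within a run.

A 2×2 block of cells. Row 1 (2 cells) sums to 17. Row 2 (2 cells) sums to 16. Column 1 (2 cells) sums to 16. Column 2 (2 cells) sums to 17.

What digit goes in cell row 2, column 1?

7

17 in 2 cells must be {8,9}; 16 in 2 cells must be {7,9}.
The 17 across and the 16 down share only 9, so (1,1) = 9.
(1,2) = 17 − 9 = 8 completes the 17 across.
(2,1) = 16 − 9 = 7 completes the 16 down.
(2,2) = 16 − 7 = 9 completes the 16 across.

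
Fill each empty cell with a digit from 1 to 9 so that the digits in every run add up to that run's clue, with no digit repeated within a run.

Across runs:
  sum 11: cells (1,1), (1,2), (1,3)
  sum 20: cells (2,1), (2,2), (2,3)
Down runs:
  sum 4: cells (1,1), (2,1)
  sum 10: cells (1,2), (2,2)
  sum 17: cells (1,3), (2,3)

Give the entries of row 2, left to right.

4 in 2 cells must be {1,3}; 17 in 2 cells must be {8,9}.
The 11 across and the 17 down share only 8, so (1,3) = 8.
The 20 across and the 4 down share only 3, so (2,1) = 3.
(2,3) = 17 − 8 = 9 completes the 17 down.
(1,1) = 4 − 3 = 1 completes the 4 down.
(1,2) = 11 − 9 = 2 completes the 11 across.
(2,2) = 20 − 12 = 8 completes the 20 across.

3 8 9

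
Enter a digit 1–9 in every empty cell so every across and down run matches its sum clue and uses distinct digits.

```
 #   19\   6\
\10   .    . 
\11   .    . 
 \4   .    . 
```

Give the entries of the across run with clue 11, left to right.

9 2

4 in 2 cells must be {1,3}; 6 in 3 cells must be {1,2,3}.
The 4 across and the 19 down share only 3, so R3C1 = 3.
R3C2 = 4 − 3 = 1 completes the 4 across.
Nothing is forced directly, so branch on R1C1, whose candidates are 7 or 9. If R1C1 = 9: then R1C2 would have to be in {1} for the 10 across but in {2,3} for the 6 down — contradiction. So R1C1 = 7.
R1C2 = 10 − 7 = 3 completes the 10 across.
R2C1 = 19 − 10 = 9 completes the 19 down.
R2C2 = 11 − 9 = 2 completes the 11 across.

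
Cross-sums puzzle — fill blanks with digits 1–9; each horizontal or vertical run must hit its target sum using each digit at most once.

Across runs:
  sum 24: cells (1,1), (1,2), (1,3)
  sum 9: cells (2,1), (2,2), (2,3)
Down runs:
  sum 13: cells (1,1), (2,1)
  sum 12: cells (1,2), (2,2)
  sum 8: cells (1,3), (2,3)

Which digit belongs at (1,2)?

9

24 in 3 cells must be {7,8,9}.
The 24 across and the 8 down share only 7, so (1,3) = 7.
(2,3) = 8 − 7 = 1 completes the 8 down.
Nothing is forced directly, so branch on (2,1), whose candidates are 5 or 6. If (2,1) = 6: then (1,1) would have to be in {8,9} for the 24 across but in {7} for the 13 down — contradiction. So (2,1) = 5.
(1,1) = 13 − 5 = 8 completes the 13 down.
(1,2) = 24 − 15 = 9 completes the 24 across.
(2,2) = 9 − 6 = 3 completes the 9 across.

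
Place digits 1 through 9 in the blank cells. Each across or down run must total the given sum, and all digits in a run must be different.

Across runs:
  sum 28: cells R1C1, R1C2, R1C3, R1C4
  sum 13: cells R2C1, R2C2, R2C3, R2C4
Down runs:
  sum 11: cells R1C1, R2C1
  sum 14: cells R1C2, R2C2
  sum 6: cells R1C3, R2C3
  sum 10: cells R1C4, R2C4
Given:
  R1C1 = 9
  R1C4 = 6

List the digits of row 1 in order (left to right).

9, 8, 5, 6

Given what's placed, R1C3 must be 5 to fit the 28 across and 6 down.
R2C1 = 11 − 9 = 2 completes the 11 down.
R2C2 = 6: the only remaining digit allowed by both the 13 across and the 14 down.
R2C3 = 6 − 5 = 1 completes the 6 down.
R2C4 = 13 − 9 = 4 completes the 13 across.
R1C2 = 28 − 20 = 8 completes the 28 across.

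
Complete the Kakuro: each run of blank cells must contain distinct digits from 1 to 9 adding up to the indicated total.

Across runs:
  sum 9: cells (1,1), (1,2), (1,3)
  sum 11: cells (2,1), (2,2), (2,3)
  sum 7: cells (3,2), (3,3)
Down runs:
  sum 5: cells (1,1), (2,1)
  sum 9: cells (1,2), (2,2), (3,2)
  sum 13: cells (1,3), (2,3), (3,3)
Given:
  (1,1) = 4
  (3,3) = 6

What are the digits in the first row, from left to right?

4 2 3

(2,1) = 5 − 4 = 1 completes the 5 down.
(3,2) = 7 − 6 = 1 completes the 7 across.
Nothing is forced directly, so branch on (1,2), whose candidates are 2 or 3. If (1,2) = 3: that forces (1,3) = 2, after which (2,2) would have to be in {2,3,4,6,7,8} for the 11 across but in {5} for the 9 down — contradiction. So (1,2) = 2.
(1,3) = 9 − 6 = 3 completes the 9 across.
(2,2) = 9 − 3 = 6 completes the 9 down.
(2,3) = 11 − 7 = 4 completes the 11 across.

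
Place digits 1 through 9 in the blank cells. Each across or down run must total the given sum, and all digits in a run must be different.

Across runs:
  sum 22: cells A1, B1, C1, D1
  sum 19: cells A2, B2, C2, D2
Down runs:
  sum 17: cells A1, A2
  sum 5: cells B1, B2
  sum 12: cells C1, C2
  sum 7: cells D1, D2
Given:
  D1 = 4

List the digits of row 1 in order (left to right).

8 3 7 4

17 in 2 cells must be {8,9}.
D2 = 7 − 4 = 3 completes the 7 down.
Nothing is forced directly, so branch on A1, whose candidates are 8 or 9. If A1 = 9: that forces A2 = 8, C2 = 7, after which C1 would have to be in {1,2,3,6,7,8} for the 22 across but in {5} for the 12 down — contradiction. So A1 = 8.
A2 = 17 − 8 = 9 completes the 17 down.
C2 = 5: the only remaining digit allowed by both the 19 across and the 12 down.
C1 = 12 − 5 = 7 completes the 12 down.
B2 = 19 − 17 = 2 completes the 19 across.
B1 = 22 − 19 = 3 completes the 22 across.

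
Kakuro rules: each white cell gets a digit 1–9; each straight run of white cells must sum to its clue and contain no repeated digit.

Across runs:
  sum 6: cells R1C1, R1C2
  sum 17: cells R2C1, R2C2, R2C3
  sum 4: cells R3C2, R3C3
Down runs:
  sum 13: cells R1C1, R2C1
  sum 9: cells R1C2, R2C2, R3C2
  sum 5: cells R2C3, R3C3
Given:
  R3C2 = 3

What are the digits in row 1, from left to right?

5, 1

4 in 2 cells must be {1,3}.
R3C3 = 4 − 3 = 1 completes the 4 across.
R2C3 = 5 − 1 = 4 completes the 5 down.
R2C2 = 5: the only remaining digit allowed by both the 17 across and the 9 down.
R1C2 = 9 − 8 = 1 completes the 9 down.
R2C1 = 17 − 9 = 8 completes the 17 across.
R1C1 = 6 − 1 = 5 completes the 6 across.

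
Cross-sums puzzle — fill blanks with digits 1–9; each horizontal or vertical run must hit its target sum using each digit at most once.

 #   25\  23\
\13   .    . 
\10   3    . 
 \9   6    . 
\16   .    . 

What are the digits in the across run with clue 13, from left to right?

9 4

16 in 2 cells must be {7,9}.
R2C2 = 10 − 3 = 7 completes the 10 across.
R3C2 = 9 − 6 = 3 completes the 9 across.
R4C2 = 9: the only remaining digit allowed by both the 16 across and the 23 down.
R1C2 = 23 − 19 = 4 completes the 23 down.
R4C1 = 16 − 9 = 7 completes the 16 across.
R1C1 = 13 − 4 = 9 completes the 13 across.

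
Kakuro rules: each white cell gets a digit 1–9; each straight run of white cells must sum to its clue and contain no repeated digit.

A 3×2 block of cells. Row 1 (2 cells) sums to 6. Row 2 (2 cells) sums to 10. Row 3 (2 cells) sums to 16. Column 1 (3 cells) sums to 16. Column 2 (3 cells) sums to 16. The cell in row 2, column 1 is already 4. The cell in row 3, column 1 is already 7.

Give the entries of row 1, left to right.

5 1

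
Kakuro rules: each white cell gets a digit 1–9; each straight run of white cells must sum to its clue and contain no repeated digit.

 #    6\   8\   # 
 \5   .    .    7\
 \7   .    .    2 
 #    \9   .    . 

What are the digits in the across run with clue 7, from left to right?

4, 1, 2

7 in 3 cells must be {1,2,4}.
R3C3 = 7 − 2 = 5 completes the 7 down.
R3C2 = 9 − 5 = 4 completes the 9 across.
Given what's placed, R2C2 must be 1 to fit the 7 across and 8 down.
R1C2 = 8 − 5 = 3 completes the 8 down.
R2C1 = 7 − 3 = 4 completes the 7 across.
R1C1 = 5 − 3 = 2 completes the 5 across.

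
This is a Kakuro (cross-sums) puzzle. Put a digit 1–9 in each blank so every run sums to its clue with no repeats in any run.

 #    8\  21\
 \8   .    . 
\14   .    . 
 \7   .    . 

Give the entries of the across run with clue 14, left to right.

The 14 across and the 8 down share only 5, so R2C1 = 5.
R2C2 = 14 − 5 = 9 completes the 14 across.
Nothing is forced directly, so branch on R1C1, whose candidates are 1 or 2. If R1C1 = 2: then R1C2 would have to be in {6} for the 8 across but in {4,5,7,8} for the 21 down — contradiction. So R1C1 = 1.
R1C2 = 8 − 1 = 7 completes the 8 across.
R3C1 = 8 − 6 = 2 completes the 8 down.
R3C2 = 7 − 2 = 5 completes the 7 across.

5 9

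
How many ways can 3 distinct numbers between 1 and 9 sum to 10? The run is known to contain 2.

3 distinct digits from 1–9 sum between 6 and 24.
Keeping only sets containing 2.
Enumerating: {1,2,7}, {2,3,5}.

2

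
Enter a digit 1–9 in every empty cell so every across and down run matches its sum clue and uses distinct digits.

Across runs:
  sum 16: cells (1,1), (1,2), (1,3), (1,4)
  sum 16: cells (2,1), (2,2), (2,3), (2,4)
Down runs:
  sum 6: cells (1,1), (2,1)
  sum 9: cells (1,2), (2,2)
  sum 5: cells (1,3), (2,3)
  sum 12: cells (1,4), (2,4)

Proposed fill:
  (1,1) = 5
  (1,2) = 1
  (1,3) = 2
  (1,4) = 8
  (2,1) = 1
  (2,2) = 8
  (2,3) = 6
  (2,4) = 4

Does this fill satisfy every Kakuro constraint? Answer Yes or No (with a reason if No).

No — the down run (1,3)–(2,3) sums to 8, not 5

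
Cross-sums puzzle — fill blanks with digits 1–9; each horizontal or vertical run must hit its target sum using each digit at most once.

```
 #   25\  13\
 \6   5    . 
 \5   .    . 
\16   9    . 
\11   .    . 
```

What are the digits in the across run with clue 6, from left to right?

5, 1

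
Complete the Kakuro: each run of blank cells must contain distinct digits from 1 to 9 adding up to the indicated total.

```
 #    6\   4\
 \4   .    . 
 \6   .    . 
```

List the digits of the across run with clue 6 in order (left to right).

5 1

4 in 2 cells must be {1,3}.
The 4 across and the 6 down share only 1, so R1C1 = 1.
R1C2 = 4 − 1 = 3 completes the 4 across.
R2C1 = 6 − 1 = 5 completes the 6 down.
R2C2 = 6 − 5 = 1 completes the 6 across.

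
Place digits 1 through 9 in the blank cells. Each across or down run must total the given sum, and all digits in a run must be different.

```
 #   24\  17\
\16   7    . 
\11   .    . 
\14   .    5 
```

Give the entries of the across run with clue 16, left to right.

16 in 2 cells must be {7,9}; 24 in 3 cells must be {7,8,9}.
R1C2 = 16 − 7 = 9 completes the 16 across.
R2C2 = 17 − 14 = 3 completes the 17 down.
R3C1 = 14 − 5 = 9 completes the 14 across.
R2C1 = 11 − 3 = 8 completes the 11 across.

7 9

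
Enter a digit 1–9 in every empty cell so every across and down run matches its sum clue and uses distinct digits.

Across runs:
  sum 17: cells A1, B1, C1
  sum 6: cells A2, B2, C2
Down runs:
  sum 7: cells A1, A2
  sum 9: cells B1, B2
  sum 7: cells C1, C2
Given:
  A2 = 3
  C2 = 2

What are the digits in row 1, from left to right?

4 8 5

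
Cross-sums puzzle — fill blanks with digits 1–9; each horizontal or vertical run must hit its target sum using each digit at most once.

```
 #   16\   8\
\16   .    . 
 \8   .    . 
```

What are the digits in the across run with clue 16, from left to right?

9 7

16 in 2 cells must be {7,9}.
The 16 across and the 8 down share only 7, so R1C2 = 7.
The 8 across and the 16 down share only 7, so R2C1 = 7.
R2C2 = 8 − 7 = 1 completes the 8 across.
R1C1 = 16 − 7 = 9 completes the 16 across.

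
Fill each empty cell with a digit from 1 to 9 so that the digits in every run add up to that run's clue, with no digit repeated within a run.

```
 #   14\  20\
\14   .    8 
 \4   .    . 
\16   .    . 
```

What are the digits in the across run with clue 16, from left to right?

7, 9

4 in 2 cells must be {1,3}; 16 in 2 cells must be {7,9}.
R1C1 = 14 − 8 = 6 completes the 14 across.
R2C2 = 3: the only remaining digit allowed by both the 4 across and the 20 down.
Given what's placed, R3C1 must be 7 to fit the 16 across and 14 down.
R3C2 = 16 − 7 = 9 completes the 16 across.
R2C1 = 4 − 3 = 1 completes the 4 across.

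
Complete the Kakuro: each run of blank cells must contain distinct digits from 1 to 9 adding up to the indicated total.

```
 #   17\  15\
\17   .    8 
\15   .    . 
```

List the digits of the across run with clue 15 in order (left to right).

8 7

17 in 2 cells must be {8,9}.
R1C1 = 17 − 8 = 9 completes the 17 across.
R2C1 = 17 − 9 = 8 completes the 17 down.
R2C2 = 15 − 8 = 7 completes the 15 across.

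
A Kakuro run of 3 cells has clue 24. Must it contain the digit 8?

The only way to make 24 from 3 distinct digits is {7,8,9}, which contains 8.

Yes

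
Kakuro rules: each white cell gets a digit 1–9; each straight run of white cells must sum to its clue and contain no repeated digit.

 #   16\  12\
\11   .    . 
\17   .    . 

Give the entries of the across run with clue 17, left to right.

9 8

17 in 2 cells must be {8,9}; 16 in 2 cells must be {7,9}.
The 17 across and the 16 down share only 9, so R2C1 = 9.
R2C2 = 17 − 9 = 8 completes the 17 across.
R1C1 = 16 − 9 = 7 completes the 16 down.
R1C2 = 11 − 7 = 4 completes the 11 across.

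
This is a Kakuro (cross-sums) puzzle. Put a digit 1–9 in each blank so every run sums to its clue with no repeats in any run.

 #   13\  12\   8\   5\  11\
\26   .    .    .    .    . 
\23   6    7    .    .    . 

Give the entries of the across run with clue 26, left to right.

R1C1 = 13 − 6 = 7 completes the 13 down.
R1C2 = 12 − 7 = 5 completes the 12 down.
No cell is forced outright now. R1C3 can only be 1 or 2 or 3 (the digits allowed by both its 26 across and its 8 down). If R1C3 = 1: that forces R1C4 = 4, R1C5 = 9, after which R2C3 would have to be in {1,2,3,4,5} for the 23 across but in {7} for the 8 down — contradiction. If R1C3 = 2: then R2C3 would have to be in {1,2,3,4,5} for the 23 across but in {6} for the 8 down — contradiction. So R1C3 = 3.
R1C4 = 2: the only remaining digit allowed by both the 26 across and the 5 down.
R1C5 = 26 − 17 = 9 completes the 26 across.
R2C3 = 8 − 3 = 5 completes the 8 down.
R2C4 = 5 − 2 = 3 completes the 5 down.
R2C5 = 23 − 21 = 2 completes the 23 across.

7 5 3 2 9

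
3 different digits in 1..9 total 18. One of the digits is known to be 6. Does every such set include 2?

Counterexample: {3,6,9} sums to 18 under that restriction without using 2.

No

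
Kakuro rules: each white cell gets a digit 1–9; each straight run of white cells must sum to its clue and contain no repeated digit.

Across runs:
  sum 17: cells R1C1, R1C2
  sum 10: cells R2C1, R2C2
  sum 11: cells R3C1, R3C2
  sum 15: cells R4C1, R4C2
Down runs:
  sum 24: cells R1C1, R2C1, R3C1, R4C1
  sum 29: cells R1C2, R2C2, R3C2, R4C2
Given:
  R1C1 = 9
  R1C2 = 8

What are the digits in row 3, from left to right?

17 in 2 cells must be {8,9}; 29 in 4 cells must be {5,7,8,9}.
No cell is forced outright now. R2C2 can only be 7 or 9 (the digits allowed by both its 10 across and its 29 down). If R2C2 = 7: that forces R2C1 = 3, R4C2 = 9, R3C2 = 5, after which R4C1 would have to be in {6} for the 15 across but in {4,5,7,8} for the 24 down — contradiction. So R2C2 = 9.
R2C1 = 10 − 9 = 1 completes the 10 across.
Given what's placed, R4C2 must be 7 to fit the 15 across and 29 down.
R3C2 = 29 − 24 = 5 completes the 29 down.
R4C1 = 15 − 7 = 8 completes the 15 across.
R3C1 = 11 − 5 = 6 completes the 11 across.

6 5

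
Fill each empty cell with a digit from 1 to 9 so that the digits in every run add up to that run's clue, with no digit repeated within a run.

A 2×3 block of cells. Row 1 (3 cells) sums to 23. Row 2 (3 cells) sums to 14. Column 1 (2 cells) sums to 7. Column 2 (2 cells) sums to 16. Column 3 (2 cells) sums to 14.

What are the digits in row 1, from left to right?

6 9 8

23 in 3 cells must be {6,8,9}; 16 in 2 cells must be {7,9}.
The 23 across and the 7 down share only 6, so (1,1) = 6.
Given what's placed, (1,2) must be 9 to fit the 23 across and 16 down.
(1,3) = 23 − 15 = 8 completes the 23 across.
(2,1) = 7 − 6 = 1 completes the 7 down.
(2,2) = 16 − 9 = 7 completes the 16 down.
(2,3) = 14 − 8 = 6 completes the 14 across.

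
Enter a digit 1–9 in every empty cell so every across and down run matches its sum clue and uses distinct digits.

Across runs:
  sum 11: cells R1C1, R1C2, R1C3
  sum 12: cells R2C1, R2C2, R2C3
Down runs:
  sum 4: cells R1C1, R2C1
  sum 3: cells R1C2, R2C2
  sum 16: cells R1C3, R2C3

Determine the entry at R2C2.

4 in 2 cells must be {1,3}; 3 in 2 cells must be {1,2}; 16 in 2 cells must be {7,9}.
The 11 across and the 16 down share only 7, so R1C3 = 7.
R2C3 = 16 − 7 = 9 completes the 16 down.
Given what's placed, R1C2 must be 1 to fit the 11 across and 3 down.
R2C1 = 1: the only remaining digit allowed by both the 12 across and the 4 down.
R2C2 = 12 − 10 = 2 completes the 12 across.
R1C1 = 11 − 8 = 3 completes the 11 across.

2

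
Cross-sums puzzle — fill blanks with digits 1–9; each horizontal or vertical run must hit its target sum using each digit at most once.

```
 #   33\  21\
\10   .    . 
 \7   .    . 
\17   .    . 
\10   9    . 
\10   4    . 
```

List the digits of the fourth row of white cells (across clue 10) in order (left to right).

9 1

17 in 2 cells must be {8,9}.
R2C1 = 5: the only remaining digit allowed by both the 7 across and the 33 down.
R2C2 = 7 − 5 = 2 completes the 7 across.
R3C1 = 8: the only remaining digit allowed by both the 17 across and the 33 down.
R3C2 = 17 − 8 = 9 completes the 17 across.
R4C2 = 10 − 9 = 1 completes the 10 across.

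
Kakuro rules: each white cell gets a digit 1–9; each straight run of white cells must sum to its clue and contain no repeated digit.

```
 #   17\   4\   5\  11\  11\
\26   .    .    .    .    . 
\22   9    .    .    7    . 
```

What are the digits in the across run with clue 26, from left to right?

8 3 2 4 9

17 in 2 cells must be {8,9}; 4 in 2 cells must be {1,3}.
R1C1 = 17 − 9 = 8 completes the 17 down.
R1C4 = 11 − 7 = 4 completes the 11 down.
Nothing is forced directly, so branch on R1C2, whose candidates are 1 or 3. If R1C2 = 1: then R1C3 would have to be in {6,7} for the 26 across but in {1,2,3,4} for the 5 down — contradiction. So R1C2 = 3.
Given what's placed, R1C3 must be 2 to fit the 26 across and 5 down.
R1C5 = 26 − 17 = 9 completes the 26 across.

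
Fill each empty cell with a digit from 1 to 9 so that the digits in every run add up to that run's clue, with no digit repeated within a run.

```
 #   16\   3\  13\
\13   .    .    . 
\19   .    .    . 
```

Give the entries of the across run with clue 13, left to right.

16 in 2 cells must be {7,9}; 3 in 2 cells must be {1,2}.
The 19 across and the 3 down share only 2, so R2C2 = 2.
R1C2 = 3 − 2 = 1 completes the 3 down.
Given what's placed, R2C1 must be 9 to fit the 19 across and 16 down.
R2C3 = 19 − 11 = 8 completes the 19 across.
R1C1 = 16 − 9 = 7 completes the 16 down.
R1C3 = 13 − 8 = 5 completes the 13 across.

7 1 5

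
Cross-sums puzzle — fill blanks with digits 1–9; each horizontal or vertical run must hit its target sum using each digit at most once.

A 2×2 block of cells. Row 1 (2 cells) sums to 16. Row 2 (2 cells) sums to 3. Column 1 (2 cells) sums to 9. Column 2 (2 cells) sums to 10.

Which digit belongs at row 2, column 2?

1

16 in 2 cells must be {7,9}; 3 in 2 cells must be {1,2}.
The 16 across and the 9 down share only 7, so (1,1) = 7.
(1,2) = 16 − 7 = 9 completes the 16 across.
(2,1) = 9 − 7 = 2 completes the 9 down.
(2,2) = 3 − 2 = 1 completes the 3 across.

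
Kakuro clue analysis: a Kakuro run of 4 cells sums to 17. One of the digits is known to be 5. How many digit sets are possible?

5

4 distinct digits from 1–9 sum between 10 and 30.
Keeping only sets containing 5.
Enumerating: {1,2,5,9}, {1,3,5,8}, {1,4,5,7}, {2,3,5,7}, {2,4,5,6}.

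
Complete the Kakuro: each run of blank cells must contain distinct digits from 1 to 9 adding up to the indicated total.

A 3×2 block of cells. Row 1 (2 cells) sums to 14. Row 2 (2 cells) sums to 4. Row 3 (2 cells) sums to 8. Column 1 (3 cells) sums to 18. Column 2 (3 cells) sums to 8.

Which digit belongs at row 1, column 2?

5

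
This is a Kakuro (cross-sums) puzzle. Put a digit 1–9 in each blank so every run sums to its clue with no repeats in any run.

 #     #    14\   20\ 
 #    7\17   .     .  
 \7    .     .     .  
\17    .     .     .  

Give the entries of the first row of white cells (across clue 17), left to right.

8 9

17 in 2 cells must be {8,9}; 7 in 3 cells must be {1,2,4}.
Only 4 fits R2C3 under both its across sum 7 and down sum 20.
Given what's placed, R1C3 must be 9 to fit the 17 across and 20 down.
R3C3 = 20 − 13 = 7 completes the 20 down.
R1C2 = 17 − 9 = 8 completes the 17 across.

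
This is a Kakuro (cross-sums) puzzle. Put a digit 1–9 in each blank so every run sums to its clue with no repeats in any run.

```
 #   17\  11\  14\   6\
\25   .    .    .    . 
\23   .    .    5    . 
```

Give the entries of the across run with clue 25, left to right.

17 in 2 cells must be {8,9}.
R1C3 = 14 − 5 = 9 completes the 14 down.
R1C1 = 8: the only remaining digit allowed by both the 25 across and the 17 down.
R2C1 = 17 − 8 = 9 completes the 17 down.
No cell is forced outright now. R2C4 can only be 1 or 2 (the digits allowed by both its 23 across and its 6 down). If R2C4 = 2: then R1C4 would have to be in {1,2,3,5,6,7} for the 25 across but in {4} for the 6 down — contradiction. So R2C4 = 1.
R1C4 = 6 − 1 = 5 completes the 6 down.
R2C2 = 23 − 15 = 8 completes the 23 across.
R1C2 = 25 − 22 = 3 completes the 25 across.

8 3 9 5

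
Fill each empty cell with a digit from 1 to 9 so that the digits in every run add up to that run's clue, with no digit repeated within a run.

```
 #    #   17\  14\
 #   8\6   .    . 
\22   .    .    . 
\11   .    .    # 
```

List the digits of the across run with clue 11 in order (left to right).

2, 9

The 6 across and the 14 down share only 5, so R1C3 = 5.
R2C3 = 14 − 5 = 9 completes the 14 down.
R1C2 = 6 − 5 = 1 completes the 6 across.
R2C2 = 7: the only remaining digit allowed by both the 22 across and the 17 down.
R3C2 = 17 − 8 = 9 completes the 17 down.
R2C1 = 22 − 16 = 6 completes the 22 across.
R3C1 = 11 − 9 = 2 completes the 11 across.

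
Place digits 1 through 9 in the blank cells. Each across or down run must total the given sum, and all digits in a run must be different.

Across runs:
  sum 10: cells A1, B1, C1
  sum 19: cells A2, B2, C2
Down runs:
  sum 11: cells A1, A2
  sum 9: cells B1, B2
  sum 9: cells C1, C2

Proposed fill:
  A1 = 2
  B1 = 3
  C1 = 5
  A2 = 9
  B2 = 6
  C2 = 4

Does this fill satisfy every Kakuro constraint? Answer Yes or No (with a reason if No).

Across: 2+3+5=10; 9+6+4=19. Down: 2+9=11; 3+6=9; 5+4=9. No digit repeats within any run.

Yes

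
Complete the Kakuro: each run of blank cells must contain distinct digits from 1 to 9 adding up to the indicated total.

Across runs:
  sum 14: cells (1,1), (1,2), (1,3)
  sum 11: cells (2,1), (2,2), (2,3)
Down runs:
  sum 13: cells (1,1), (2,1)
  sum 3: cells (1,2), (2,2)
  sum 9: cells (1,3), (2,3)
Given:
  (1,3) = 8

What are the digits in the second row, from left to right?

8 2 1

3 in 2 cells must be {1,2}.
(2,3) = 9 − 8 = 1 completes the 9 down.
Given what's placed, (2,2) must be 2 to fit the 11 across and 3 down.
(1,2) = 3 − 2 = 1 completes the 3 down.
(2,1) = 11 − 3 = 8 completes the 11 across.
(1,1) = 14 − 9 = 5 completes the 14 across.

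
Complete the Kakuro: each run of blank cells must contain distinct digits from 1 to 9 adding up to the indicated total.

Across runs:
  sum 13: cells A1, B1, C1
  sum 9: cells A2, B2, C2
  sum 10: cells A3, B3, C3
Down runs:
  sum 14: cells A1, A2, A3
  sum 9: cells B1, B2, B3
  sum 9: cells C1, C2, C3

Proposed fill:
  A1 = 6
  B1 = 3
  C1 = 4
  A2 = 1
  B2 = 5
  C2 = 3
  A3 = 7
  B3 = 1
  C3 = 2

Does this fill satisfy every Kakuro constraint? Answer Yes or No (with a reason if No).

Yes

Across: 6+3+4=13; 1+5+3=9; 7+1+2=10. Down: 6+1+7=14; 3+5+1=9; 4+3+2=9. No digit repeats within any run.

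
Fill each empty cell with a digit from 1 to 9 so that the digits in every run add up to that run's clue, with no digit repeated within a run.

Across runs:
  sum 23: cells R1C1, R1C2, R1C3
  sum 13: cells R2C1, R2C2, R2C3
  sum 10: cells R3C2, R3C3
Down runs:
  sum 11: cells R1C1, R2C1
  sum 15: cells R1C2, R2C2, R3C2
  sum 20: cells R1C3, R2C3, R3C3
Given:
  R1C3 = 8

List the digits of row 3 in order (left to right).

1, 9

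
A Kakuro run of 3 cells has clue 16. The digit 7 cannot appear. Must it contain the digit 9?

No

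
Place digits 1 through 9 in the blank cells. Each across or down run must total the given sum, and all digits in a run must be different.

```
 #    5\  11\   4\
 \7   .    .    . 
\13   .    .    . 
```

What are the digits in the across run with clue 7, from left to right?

4, 2, 1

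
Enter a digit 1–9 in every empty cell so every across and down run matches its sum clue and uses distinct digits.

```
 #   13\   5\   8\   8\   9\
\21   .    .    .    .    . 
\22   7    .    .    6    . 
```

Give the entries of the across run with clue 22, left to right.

7, 4, 3, 6, 2

R1C1 = 13 − 7 = 6 completes the 13 down.
R1C4 = 8 − 6 = 2 completes the 8 down.
Nothing is forced directly, so branch on R1C2, whose candidates are 1 or 3 or 4. If R1C2 = 3: that forces R1C3 = 1, after which R1C5 would have to be in {9} for the 21 across but in {1,2,3,4,5,6,7,8} for the 9 down — contradiction. If R1C2 = 4: that forces R1C3 = 1, R1C5 = 8, R2C2 = 1, after which R2C3 would have to be in {3,5} for the 22 across but in {7} for the 8 down — contradiction. So R1C2 = 1.
R2C2 = 5 − 1 = 4 completes the 5 down.
No cell is forced outright now. R2C3 can only be 2 or 3 (the digits allowed by both its 22 across and its 8 down). If R2C3 = 2: then R1C3 would have to be in {3,4,5,7,8,9} for the 21 across but in {6} for the 8 down — contradiction. So R2C3 = 3.
R1C3 = 8 − 3 = 5 completes the 8 down.
R1C5 = 21 − 14 = 7 completes the 21 across.
R2C5 = 22 − 20 = 2 completes the 22 across.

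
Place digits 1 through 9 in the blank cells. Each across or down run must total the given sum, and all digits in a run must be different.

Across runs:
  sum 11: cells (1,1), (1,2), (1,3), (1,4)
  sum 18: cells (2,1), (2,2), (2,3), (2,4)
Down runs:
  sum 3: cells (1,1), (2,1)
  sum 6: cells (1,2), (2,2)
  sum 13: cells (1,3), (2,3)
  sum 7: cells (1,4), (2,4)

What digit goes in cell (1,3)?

11 in 4 cells must be {1,2,3,5}; 3 in 2 cells must be {1,2}.
Only 5 fits (1,3) under both its across sum 11 and down sum 13.

5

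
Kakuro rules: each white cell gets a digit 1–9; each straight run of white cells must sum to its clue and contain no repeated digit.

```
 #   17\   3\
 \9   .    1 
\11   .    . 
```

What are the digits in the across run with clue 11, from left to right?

9 2

17 in 2 cells must be {8,9}; 3 in 2 cells must be {1,2}.
R1C1 = 9 − 1 = 8 completes the 9 across.
R2C1 = 17 − 8 = 9 completes the 17 down.
R2C2 = 11 − 9 = 2 completes the 11 across.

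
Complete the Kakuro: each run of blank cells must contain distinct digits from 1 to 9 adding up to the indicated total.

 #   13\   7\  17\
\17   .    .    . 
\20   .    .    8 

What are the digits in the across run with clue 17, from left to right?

6, 2, 9

17 in 2 cells must be {8,9}.
R1C3 = 17 − 8 = 9 completes the 17 down.
No cell is forced outright now. R2C2 can only be 3 or 5 (the digits allowed by both its 20 across and its 7 down). If R2C2 = 3: then R1C2 would have to be in {1,2,3,5,6,7} for the 17 across but in {4} for the 7 down — contradiction. So R2C2 = 5.
R1C2 = 7 − 5 = 2 completes the 7 down.
R2C1 = 20 − 13 = 7 completes the 20 across.
R1C1 = 17 − 11 = 6 completes the 17 across.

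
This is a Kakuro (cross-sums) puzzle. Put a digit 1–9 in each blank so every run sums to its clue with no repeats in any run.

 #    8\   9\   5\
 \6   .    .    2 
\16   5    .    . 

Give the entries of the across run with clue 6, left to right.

6 in 3 cells must be {1,2,3}.
R1C1 = 8 − 5 = 3 completes the 8 down.
R1C2 = 6 − 5 = 1 completes the 6 across.
R2C2 = 9 − 1 = 8 completes the 9 down.
R2C3 = 16 − 13 = 3 completes the 16 across.

3 1 2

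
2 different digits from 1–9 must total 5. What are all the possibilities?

2 distinct digits from 1–9 sum between 3 and 17.

{1,4}; {2,3}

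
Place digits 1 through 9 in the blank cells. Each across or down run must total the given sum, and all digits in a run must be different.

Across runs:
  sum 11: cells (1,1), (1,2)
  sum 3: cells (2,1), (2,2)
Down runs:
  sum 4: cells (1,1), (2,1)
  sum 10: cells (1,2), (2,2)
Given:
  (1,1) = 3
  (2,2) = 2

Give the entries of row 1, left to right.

3 8

3 in 2 cells must be {1,2}; 4 in 2 cells must be {1,3}.
(1,2) = 11 − 3 = 8 completes the 11 across.
(2,1) = 3 − 2 = 1 completes the 3 across.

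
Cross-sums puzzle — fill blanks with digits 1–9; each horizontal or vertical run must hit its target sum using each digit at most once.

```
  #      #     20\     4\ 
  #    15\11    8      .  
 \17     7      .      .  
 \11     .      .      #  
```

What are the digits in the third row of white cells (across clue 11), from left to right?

8, 3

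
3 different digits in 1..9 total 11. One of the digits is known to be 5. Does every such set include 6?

The only way to make 11 from 3 distinct digits under that restriction is {2,4,5}, which does not contain 6.

No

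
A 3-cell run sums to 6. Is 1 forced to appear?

Yes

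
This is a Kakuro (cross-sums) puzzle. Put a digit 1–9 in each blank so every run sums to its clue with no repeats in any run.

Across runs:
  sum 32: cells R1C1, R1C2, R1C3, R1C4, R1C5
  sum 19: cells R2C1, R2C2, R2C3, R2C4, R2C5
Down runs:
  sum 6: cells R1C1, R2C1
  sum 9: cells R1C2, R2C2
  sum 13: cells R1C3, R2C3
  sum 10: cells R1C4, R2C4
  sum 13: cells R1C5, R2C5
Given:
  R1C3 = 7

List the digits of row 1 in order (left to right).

2, 6, 7, 9, 8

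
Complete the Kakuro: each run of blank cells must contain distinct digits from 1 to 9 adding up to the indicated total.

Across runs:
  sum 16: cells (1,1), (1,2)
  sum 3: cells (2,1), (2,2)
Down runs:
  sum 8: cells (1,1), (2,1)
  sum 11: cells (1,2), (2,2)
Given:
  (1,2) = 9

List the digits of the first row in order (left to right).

16 in 2 cells must be {7,9}; 3 in 2 cells must be {1,2}.
(1,1) = 16 − 9 = 7 completes the 16 across.
(2,1) = 8 − 7 = 1 completes the 8 down.
(2,2) = 3 − 1 = 2 completes the 3 across.

7 9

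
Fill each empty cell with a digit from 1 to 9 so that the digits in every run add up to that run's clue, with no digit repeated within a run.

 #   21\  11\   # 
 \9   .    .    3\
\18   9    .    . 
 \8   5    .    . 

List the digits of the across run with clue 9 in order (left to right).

7 2

3 in 2 cells must be {1,2}.
R1C1 = 21 − 14 = 7 completes the 21 down.
R1C2 = 9 − 7 = 2 completes the 9 across.
Given what's placed, R3C2 must be 1 to fit the 8 across and 11 down.
R3C3 = 8 − 6 = 2 completes the 8 across.
R2C2 = 11 − 3 = 8 completes the 11 down.
R2C3 = 18 − 17 = 1 completes the 18 across.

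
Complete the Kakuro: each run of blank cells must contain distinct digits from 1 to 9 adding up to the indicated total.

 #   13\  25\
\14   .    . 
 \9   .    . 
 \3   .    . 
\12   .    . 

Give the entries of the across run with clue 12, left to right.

4, 8

3 in 2 cells must be {1,2}.
Nothing is forced directly, so branch on R1C1, whose candidates are 5 or 6. If R1C1 = 6: that forces R1C2 = 8, R4C1 = 4, after which R4C2 would have to be in {8} for the 12 across but in {1,2,3,4,5,6,7,9} for the 25 down — contradiction. So R1C1 = 5.
R1C2 = 14 − 5 = 9 completes the 14 across.
Given what's placed, R3C1 must be 1 to fit the 3 across and 13 down.
R3C2 = 3 − 1 = 2 completes the 3 across.
R4C2 = 8: the only remaining digit allowed by both the 12 across and the 25 down.
R2C2 = 25 − 19 = 6 completes the 25 down.
R4C1 = 12 − 8 = 4 completes the 12 across.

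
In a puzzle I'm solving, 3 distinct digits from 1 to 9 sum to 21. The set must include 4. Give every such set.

{4,8,9}

3 distinct digits from 1–9 sum between 6 and 24.
Keeping only sets containing 4.
Only one set works: {4,8,9}.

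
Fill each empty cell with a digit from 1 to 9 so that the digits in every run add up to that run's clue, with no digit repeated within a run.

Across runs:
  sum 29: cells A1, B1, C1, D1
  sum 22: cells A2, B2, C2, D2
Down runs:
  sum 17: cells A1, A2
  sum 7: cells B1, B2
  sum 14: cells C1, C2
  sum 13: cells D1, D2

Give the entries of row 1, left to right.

29 in 4 cells must be {5,7,8,9}; 17 in 2 cells must be {8,9}.
Only 5 fits B1 under both its across sum 29 and down sum 7.
B2 = 7 − 5 = 2 completes the 7 down.
Nothing is forced directly, so branch on A1, whose candidates are 8 or 9. If A1 = 9: that forces C1 = 8, D1 = 7, A2 = 8, after which C2 would have to be in {3,5,7,9} for the 22 across but in {6} for the 14 down — contradiction. So A1 = 8.
C1 = 9: the only remaining digit allowed by both the 29 across and the 14 down.
D1 = 29 − 22 = 7 completes the 29 across.

8 5 9 7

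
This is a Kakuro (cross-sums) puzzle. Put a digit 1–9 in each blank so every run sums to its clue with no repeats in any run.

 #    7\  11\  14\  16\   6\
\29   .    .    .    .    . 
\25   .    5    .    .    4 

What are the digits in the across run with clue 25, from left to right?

3, 5, 6, 7, 4

16 in 2 cells must be {7,9}.
R1C2 = 11 − 5 = 6 completes the 11 down.
R1C5 = 6 − 4 = 2 completes the 6 down.
Nothing is forced directly, so branch on R1C1, whose candidates are 4 or 5. If R1C1 = 5: that forces R1C3 = 9, R1C4 = 7, R2C1 = 2, after which R2C3 would have to be in {6,8} for the 25 across but in {5} for the 14 down — contradiction. So R1C1 = 4.
R1C4 = 9: the only remaining digit allowed by both the 29 across and the 16 down.
R2C1 = 7 − 4 = 3 completes the 7 down.
R2C3 = 6: the only remaining digit allowed by both the 25 across and the 14 down.
R2C4 = 25 − 18 = 7 completes the 25 across.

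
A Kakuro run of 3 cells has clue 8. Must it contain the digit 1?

Every partition of 8 into 3 distinct digits includes 1: {1,2,5}, {1,3,4}.

Yes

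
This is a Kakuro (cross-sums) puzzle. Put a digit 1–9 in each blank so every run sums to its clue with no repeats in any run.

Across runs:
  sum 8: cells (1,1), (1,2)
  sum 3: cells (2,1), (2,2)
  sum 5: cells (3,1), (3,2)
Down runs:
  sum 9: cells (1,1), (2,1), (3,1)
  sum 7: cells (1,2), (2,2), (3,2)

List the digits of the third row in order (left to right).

1, 4

3 in 2 cells must be {1,2}; 7 in 3 cells must be {1,2,4}.
Nothing is forced directly, so branch on (1,2), whose candidates are 1 or 2. If (1,2) = 1: then (1,1) would have to be in {7} for the 8 across but in {1,2,3,4,5,6} for the 9 down — contradiction. So (1,2) = 2.
(1,1) = 8 − 2 = 6 completes the 8 across.
Given what's placed, (2,2) must be 1 to fit the 3 across and 7 down.
(3,2) = 7 − 3 = 4 completes the 7 down.
(2,1) = 3 − 1 = 2 completes the 3 across.
(3,1) = 5 − 4 = 1 completes the 5 across.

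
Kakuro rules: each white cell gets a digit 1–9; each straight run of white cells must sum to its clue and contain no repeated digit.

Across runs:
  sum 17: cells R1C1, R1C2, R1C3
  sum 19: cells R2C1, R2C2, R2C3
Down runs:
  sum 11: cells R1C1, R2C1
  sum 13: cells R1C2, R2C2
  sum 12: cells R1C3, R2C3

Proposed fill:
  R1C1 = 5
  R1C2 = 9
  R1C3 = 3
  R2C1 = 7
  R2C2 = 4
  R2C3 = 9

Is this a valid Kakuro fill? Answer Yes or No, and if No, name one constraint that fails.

No — the across run R2C1–R2C3 sums to 20, not 19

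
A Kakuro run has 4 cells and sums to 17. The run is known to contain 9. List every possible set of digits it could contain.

{1,2,5,9}; {1,3,4,9}

4 distinct digits from 1–9 sum between 10 and 30.
Keeping only sets containing 9.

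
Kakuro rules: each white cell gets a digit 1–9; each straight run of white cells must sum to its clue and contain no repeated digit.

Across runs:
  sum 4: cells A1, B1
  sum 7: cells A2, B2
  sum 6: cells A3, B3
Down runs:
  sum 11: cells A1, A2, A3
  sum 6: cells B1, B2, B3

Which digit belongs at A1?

4 in 2 cells must be {1,3}; 6 in 3 cells must be {1,2,3}.
Nothing is forced directly, so branch on A1, whose candidates are 1 or 3. If A1 = 3: that forces B1 = 1, B3 = 2, B2 = 3, after which A3 would have to be in {4} for the 6 across but in {1,2,6,7} for the 11 down — contradiction. So A1 = 1.
B1 = 4 − 1 = 3 completes the 4 across.
Nothing is forced directly, so branch on B2, whose candidates are 1 or 2. If B2 = 2: then A2 would have to be in {5} for the 7 across but in {2,3,4,6,7,8} for the 11 down — contradiction. So B2 = 1.
A2 = 7 − 1 = 6 completes the 7 across.
A3 = 11 − 7 = 4 completes the 11 down.
B3 = 6 − 4 = 2 completes the 6 across.

1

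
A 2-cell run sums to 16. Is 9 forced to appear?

The only way to make 16 from 2 distinct digits is {7,9}, which contains 9.

Yes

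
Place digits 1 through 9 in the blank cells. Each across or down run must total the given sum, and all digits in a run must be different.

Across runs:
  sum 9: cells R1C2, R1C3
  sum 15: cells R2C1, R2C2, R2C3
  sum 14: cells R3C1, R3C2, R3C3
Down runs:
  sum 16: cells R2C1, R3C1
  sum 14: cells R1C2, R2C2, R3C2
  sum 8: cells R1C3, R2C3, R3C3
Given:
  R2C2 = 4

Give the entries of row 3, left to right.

7 2 5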